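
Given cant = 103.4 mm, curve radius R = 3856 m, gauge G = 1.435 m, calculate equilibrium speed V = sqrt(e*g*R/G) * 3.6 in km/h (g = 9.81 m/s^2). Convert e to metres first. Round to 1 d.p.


Convert cant: e = 103.4 mm = 0.1034 m
V_ms = sqrt(0.1034 * 9.81 * 3856 / 1.435)
V_ms = sqrt(2725.678762) = 52.208 m/s
V = 52.208 * 3.6 = 187.9 km/h

187.9


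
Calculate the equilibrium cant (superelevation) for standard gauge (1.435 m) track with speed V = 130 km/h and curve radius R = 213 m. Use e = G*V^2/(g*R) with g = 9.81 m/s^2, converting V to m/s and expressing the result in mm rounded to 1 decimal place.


Convert speed: V = 130 / 3.6 = 36.1111 m/s
Apply formula: e = 1.435 * 36.1111^2 / (9.81 * 213)
e = 1.435 * 1304.0123 / 2089.53
e = 0.89554 m = 895.5 mm

895.5


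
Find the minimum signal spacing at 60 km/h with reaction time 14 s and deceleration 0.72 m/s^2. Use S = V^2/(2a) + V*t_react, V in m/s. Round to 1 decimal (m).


V = 60 / 3.6 = 16.6667 m/s
Braking distance = 16.6667^2 / (2*0.72) = 192.9012 m
Sighting distance = 16.6667 * 14 = 233.3333 m
S = 192.9012 + 233.3333 = 426.2 m

426.2


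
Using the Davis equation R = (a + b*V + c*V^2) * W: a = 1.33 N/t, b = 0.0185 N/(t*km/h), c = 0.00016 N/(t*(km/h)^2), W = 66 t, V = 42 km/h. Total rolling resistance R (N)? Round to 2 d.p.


b*V = 0.0185 * 42 = 0.777
c*V^2 = 0.00016 * 1764 = 0.28224
R_per_t = 1.33 + 0.777 + 0.28224 = 2.38924 N/t
R_total = 2.38924 * 66 = 157.69 N

157.69


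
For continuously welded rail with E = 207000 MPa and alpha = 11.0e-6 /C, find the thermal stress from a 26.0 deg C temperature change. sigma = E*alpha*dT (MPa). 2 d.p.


sigma = E * alpha * dT
sigma = 207000 * 11.0e-6 * 26.0
sigma = 2.277 * 26.0
sigma = 59.20 MPa

59.20


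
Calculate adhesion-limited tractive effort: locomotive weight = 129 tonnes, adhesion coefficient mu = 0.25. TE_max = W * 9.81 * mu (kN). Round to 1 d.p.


TE_max = W * g * mu
TE_max = 129 * 9.81 * 0.25
TE_max = 1265.49 * 0.25
TE_max = 316.4 kN

316.4


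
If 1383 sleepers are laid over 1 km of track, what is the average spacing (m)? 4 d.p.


Spacing = 1000 m / number of sleepers
Spacing = 1000 / 1383
Spacing = 0.7231 m

0.7231


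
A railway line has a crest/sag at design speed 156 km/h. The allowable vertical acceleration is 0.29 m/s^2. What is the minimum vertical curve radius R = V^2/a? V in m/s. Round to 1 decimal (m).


Convert speed: V = 156 / 3.6 = 43.3333 m/s
V^2 = 1877.7778 m^2/s^2
R_v = 1877.7778 / 0.29
R_v = 6475.1 m

6475.1


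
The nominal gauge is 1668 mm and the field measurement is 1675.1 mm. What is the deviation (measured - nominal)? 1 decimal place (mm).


Deviation = measured - nominal
Deviation = 1675.1 - 1668
Deviation = 7.1 mm

7.1


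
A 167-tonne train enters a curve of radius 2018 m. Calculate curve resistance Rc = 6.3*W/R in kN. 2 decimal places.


Rc = 6.3 * W / R
Rc = 6.3 * 167 / 2018
Rc = 1052.1 / 2018
Rc = 0.52 kN

0.52


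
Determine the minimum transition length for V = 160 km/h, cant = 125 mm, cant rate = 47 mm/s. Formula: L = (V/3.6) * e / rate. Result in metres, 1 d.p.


Convert speed: V = 160 / 3.6 = 44.4444 m/s
L = 44.4444 * 125 / 47
L = 5555.5556 / 47
L = 118.2 m

118.2


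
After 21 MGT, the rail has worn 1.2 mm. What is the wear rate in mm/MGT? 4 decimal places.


Wear rate = total wear / cumulative tonnage
Rate = 1.2 / 21
Rate = 0.0571 mm/MGT

0.0571


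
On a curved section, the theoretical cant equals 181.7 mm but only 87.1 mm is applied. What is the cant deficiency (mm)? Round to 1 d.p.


Cant deficiency = equilibrium cant - actual cant
CD = 181.7 - 87.1
CD = 94.6 mm

94.6


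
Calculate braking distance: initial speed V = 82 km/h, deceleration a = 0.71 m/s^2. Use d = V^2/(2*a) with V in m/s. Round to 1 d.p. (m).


Convert speed: V = 82 / 3.6 = 22.7778 m/s
V^2 = 518.8272
d = 518.8272 / (2 * 0.71)
d = 518.8272 / 1.42
d = 365.4 m

365.4


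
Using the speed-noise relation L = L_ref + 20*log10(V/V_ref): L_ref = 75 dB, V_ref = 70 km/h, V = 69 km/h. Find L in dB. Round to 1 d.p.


V/V_ref = 69 / 70 = 0.985714
log10(0.985714) = -0.006249
20 * -0.006249 = -0.125
L = 75 + -0.125 = 74.9 dB

74.9


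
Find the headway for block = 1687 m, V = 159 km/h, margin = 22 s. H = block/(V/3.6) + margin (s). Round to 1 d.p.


V = 159 / 3.6 = 44.1667 m/s
Block traversal time = 1687 / 44.1667 = 38.1962 s
Headway = 38.1962 + 22
Headway = 60.2 s

60.2


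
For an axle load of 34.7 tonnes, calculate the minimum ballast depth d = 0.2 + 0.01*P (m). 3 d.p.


d = 0.2 + 0.01 * 34.7
d = 0.2 + 0.347
d = 0.547 m

0.547


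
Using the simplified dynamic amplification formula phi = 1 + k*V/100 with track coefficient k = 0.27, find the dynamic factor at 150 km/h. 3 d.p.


phi = 1 + k * V / 100
phi = 1 + 0.27 * 150 / 100
phi = 1 + 0.405
phi = 1.405

1.405


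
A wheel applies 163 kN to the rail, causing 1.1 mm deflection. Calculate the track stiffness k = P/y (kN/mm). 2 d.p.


Track stiffness k = P / y
k = 163 / 1.1
k = 148.18 kN/mm

148.18


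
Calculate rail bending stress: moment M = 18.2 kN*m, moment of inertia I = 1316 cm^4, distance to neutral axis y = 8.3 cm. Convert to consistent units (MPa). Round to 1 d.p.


Convert units:
M = 18.2 kN*m = 18200000 N*mm
y = 8.3 cm = 83 mm
I = 1316 cm^4 = 13160000 mm^4
sigma = 18200000 * 83 / 13160000
sigma = 114.8 MPa

114.8


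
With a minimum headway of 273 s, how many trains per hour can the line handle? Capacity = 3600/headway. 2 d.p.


Capacity = 3600 / headway
Capacity = 3600 / 273
Capacity = 13.19 trains/hour

13.19


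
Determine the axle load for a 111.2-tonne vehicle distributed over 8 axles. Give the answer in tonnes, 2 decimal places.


Load per axle = total weight / number of axles
Load = 111.2 / 8
Load = 13.90 tonnes

13.90


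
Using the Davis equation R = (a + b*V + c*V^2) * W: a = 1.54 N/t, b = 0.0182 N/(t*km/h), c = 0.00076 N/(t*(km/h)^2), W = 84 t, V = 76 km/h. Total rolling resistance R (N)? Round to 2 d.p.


b*V = 0.0182 * 76 = 1.3832
c*V^2 = 0.00076 * 5776 = 4.38976
R_per_t = 1.54 + 1.3832 + 4.38976 = 7.31296 N/t
R_total = 7.31296 * 84 = 614.29 N

614.29


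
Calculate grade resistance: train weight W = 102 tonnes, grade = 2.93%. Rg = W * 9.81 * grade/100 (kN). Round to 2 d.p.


Rg = W * 9.81 * grade / 100
Rg = 102 * 9.81 * 2.93 / 100
Rg = 1000.62 * 0.0293
Rg = 29.32 kN

29.32


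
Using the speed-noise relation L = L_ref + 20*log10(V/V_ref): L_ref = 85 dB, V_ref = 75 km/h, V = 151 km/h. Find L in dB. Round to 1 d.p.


V/V_ref = 151 / 75 = 2.013333
log10(2.013333) = 0.303916
20 * 0.303916 = 6.0783
L = 85 + 6.0783 = 91.1 dB

91.1


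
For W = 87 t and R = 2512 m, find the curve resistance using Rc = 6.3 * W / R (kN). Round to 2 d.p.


Rc = 6.3 * W / R
Rc = 6.3 * 87 / 2512
Rc = 548.1 / 2512
Rc = 0.22 kN

0.22


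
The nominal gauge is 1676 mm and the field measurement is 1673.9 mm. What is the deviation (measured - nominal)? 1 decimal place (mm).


Deviation = measured - nominal
Deviation = 1673.9 - 1676
Deviation = -2.1 mm

-2.1


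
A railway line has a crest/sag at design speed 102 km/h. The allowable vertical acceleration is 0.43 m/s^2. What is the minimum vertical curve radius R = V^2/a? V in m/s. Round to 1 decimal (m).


Convert speed: V = 102 / 3.6 = 28.3333 m/s
V^2 = 802.7778 m^2/s^2
R_v = 802.7778 / 0.43
R_v = 1866.9 m

1866.9


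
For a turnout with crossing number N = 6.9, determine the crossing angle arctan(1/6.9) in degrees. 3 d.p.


1/N = 1/6.9 = 0.144928
angle = arctan(0.144928) = 0.143925 rad
angle = 0.143925 * 180/pi = 8.246 degrees

8.246


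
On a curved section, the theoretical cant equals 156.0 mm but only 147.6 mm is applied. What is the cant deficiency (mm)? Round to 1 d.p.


Cant deficiency = equilibrium cant - actual cant
CD = 156.0 - 147.6
CD = 8.4 mm

8.4


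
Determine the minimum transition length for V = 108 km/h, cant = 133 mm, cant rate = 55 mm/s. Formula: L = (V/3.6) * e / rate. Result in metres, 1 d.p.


Convert speed: V = 108 / 3.6 = 30.0 m/s
L = 30.0 * 133 / 55
L = 3990.0 / 55
L = 72.5 m

72.5


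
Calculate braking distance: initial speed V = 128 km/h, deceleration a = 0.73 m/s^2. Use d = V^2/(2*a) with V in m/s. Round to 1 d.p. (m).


Convert speed: V = 128 / 3.6 = 35.5556 m/s
V^2 = 1264.1975
d = 1264.1975 / (2 * 0.73)
d = 1264.1975 / 1.46
d = 865.9 m

865.9


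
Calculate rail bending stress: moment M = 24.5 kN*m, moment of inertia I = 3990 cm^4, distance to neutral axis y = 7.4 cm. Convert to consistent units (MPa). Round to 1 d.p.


Convert units:
M = 24.5 kN*m = 24500000 N*mm
y = 7.4 cm = 74 mm
I = 3990 cm^4 = 39900000 mm^4
sigma = 24500000 * 74 / 39900000
sigma = 45.4 MPa

45.4


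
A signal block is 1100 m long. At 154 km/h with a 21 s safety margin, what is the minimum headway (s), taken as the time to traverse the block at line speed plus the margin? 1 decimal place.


V = 154 / 3.6 = 42.7778 m/s
Block traversal time = 1100 / 42.7778 = 25.7143 s
Headway = 25.7143 + 21
Headway = 46.7 s

46.7


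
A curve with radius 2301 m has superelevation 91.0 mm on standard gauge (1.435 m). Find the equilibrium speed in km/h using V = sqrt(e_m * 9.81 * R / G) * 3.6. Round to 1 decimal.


Convert cant: e = 91.0 mm = 0.0910 m
V_ms = sqrt(0.0910 * 9.81 * 2301 / 1.435)
V_ms = sqrt(1431.446488) = 37.8345 m/s
V = 37.8345 * 3.6 = 136.2 km/h

136.2


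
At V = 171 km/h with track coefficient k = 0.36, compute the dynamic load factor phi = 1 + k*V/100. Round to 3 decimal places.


phi = 1 + k * V / 100
phi = 1 + 0.36 * 171 / 100
phi = 1 + 0.6156
phi = 1.616

1.616


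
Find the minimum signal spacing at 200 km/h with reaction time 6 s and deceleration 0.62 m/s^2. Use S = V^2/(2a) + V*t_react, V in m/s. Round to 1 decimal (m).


V = 200 / 3.6 = 55.5556 m/s
Braking distance = 55.5556^2 / (2*0.62) = 2489.0482 m
Sighting distance = 55.5556 * 6 = 333.3333 m
S = 2489.0482 + 333.3333 = 2822.4 m

2822.4


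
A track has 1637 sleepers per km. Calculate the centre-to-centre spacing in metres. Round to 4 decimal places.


Spacing = 1000 m / number of sleepers
Spacing = 1000 / 1637
Spacing = 0.6109 m

0.6109


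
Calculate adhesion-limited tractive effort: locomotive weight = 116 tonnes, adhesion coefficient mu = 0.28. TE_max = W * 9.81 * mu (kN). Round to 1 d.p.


TE_max = W * g * mu
TE_max = 116 * 9.81 * 0.28
TE_max = 1137.96 * 0.28
TE_max = 318.6 kN

318.6


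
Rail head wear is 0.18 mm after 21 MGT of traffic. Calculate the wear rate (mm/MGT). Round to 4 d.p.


Wear rate = total wear / cumulative tonnage
Rate = 0.18 / 21
Rate = 0.0086 mm/MGT

0.0086


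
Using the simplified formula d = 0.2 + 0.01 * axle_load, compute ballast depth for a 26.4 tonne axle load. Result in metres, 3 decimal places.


d = 0.2 + 0.01 * 26.4
d = 0.2 + 0.264
d = 0.464 m

0.464


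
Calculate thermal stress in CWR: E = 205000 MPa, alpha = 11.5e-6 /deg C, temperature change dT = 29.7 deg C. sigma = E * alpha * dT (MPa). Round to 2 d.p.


sigma = E * alpha * dT
sigma = 205000 * 11.5e-6 * 29.7
sigma = 2.3575 * 29.7
sigma = 70.02 MPa

70.02


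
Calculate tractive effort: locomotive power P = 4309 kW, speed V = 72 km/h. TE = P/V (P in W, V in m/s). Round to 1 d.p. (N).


Convert: P = 4309 kW = 4309000 W
V = 72 / 3.6 = 20.0 m/s
TE = 4309000 / 20.0
TE = 215450.0 N

215450.0


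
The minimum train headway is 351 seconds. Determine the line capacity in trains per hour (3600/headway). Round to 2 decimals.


Capacity = 3600 / headway
Capacity = 3600 / 351
Capacity = 10.26 trains/hour

10.26


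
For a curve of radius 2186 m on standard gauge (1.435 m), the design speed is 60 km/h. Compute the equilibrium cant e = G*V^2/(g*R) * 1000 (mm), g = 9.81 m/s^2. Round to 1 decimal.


Convert speed: V = 60 / 3.6 = 16.6667 m/s
Apply formula: e = 1.435 * 16.6667^2 / (9.81 * 2186)
e = 1.435 * 277.7778 / 21444.66
e = 0.018588 m = 18.6 mm

18.6


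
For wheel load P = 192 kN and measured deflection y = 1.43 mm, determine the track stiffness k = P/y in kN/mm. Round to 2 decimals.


Track stiffness k = P / y
k = 192 / 1.43
k = 134.27 kN/mm

134.27


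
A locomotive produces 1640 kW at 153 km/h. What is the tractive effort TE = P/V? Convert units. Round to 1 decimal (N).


Convert: P = 1640 kW = 1640000 W
V = 153 / 3.6 = 42.5 m/s
TE = 1640000 / 42.5
TE = 38588.2 N

38588.2


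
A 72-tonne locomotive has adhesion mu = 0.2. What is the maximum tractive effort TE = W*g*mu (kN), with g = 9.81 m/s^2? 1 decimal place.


TE_max = W * g * mu
TE_max = 72 * 9.81 * 0.2
TE_max = 706.32 * 0.2
TE_max = 141.3 kN

141.3


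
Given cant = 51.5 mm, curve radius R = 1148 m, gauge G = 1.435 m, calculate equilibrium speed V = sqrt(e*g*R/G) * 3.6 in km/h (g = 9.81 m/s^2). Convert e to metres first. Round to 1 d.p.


Convert cant: e = 51.5 mm = 0.0515 m
V_ms = sqrt(0.0515 * 9.81 * 1148 / 1.435)
V_ms = sqrt(404.172) = 20.104 m/s
V = 20.104 * 3.6 = 72.4 km/h

72.4


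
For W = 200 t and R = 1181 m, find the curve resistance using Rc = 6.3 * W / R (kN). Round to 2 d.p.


Rc = 6.3 * W / R
Rc = 6.3 * 200 / 1181
Rc = 1260.0 / 1181
Rc = 1.07 kN

1.07


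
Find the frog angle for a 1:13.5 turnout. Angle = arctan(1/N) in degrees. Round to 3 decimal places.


1/N = 1/13.5 = 0.074074
angle = arctan(0.074074) = 0.073939 rad
angle = 0.073939 * 180/pi = 4.236 degrees

4.236


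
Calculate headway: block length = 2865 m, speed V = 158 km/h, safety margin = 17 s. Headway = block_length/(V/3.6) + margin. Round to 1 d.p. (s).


V = 158 / 3.6 = 43.8889 m/s
Block traversal time = 2865 / 43.8889 = 65.2785 s
Headway = 65.2785 + 17
Headway = 82.3 s

82.3


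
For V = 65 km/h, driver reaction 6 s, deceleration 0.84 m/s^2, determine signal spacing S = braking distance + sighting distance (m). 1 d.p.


V = 65 / 3.6 = 18.0556 m/s
Braking distance = 18.0556^2 / (2*0.84) = 194.0495 m
Sighting distance = 18.0556 * 6 = 108.3333 m
S = 194.0495 + 108.3333 = 302.4 m

302.4


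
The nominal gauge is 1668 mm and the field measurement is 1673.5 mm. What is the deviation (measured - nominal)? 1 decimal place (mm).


Deviation = measured - nominal
Deviation = 1673.5 - 1668
Deviation = 5.5 mm

5.5


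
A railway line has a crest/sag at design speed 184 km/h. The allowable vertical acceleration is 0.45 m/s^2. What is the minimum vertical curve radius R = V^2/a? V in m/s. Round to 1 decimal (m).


Convert speed: V = 184 / 3.6 = 51.1111 m/s
V^2 = 2612.3457 m^2/s^2
R_v = 2612.3457 / 0.45
R_v = 5805.2 m

5805.2


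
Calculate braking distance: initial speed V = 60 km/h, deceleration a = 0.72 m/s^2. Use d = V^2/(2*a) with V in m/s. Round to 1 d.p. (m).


Convert speed: V = 60 / 3.6 = 16.6667 m/s
V^2 = 277.7778
d = 277.7778 / (2 * 0.72)
d = 277.7778 / 1.44
d = 192.9 m

192.9


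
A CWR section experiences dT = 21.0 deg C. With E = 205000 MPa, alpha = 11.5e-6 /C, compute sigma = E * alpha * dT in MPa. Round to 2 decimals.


sigma = E * alpha * dT
sigma = 205000 * 11.5e-6 * 21.0
sigma = 2.3575 * 21.0
sigma = 49.51 MPa

49.51


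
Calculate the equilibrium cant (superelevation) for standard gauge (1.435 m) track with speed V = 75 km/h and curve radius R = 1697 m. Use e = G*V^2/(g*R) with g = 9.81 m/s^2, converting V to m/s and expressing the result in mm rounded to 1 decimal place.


Convert speed: V = 75 / 3.6 = 20.8333 m/s
Apply formula: e = 1.435 * 20.8333^2 / (9.81 * 1697)
e = 1.435 * 434.0278 / 16647.57
e = 0.037413 m = 37.4 mm

37.4


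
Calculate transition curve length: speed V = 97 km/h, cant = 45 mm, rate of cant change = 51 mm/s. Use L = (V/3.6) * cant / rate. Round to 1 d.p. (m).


Convert speed: V = 97 / 3.6 = 26.9444 m/s
L = 26.9444 * 45 / 51
L = 1212.5 / 51
L = 23.8 m

23.8


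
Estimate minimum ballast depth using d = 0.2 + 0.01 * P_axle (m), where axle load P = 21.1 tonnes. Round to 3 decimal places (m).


d = 0.2 + 0.01 * 21.1
d = 0.2 + 0.211
d = 0.411 m

0.411


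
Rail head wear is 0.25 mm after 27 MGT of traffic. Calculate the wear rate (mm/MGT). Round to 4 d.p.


Wear rate = total wear / cumulative tonnage
Rate = 0.25 / 27
Rate = 0.0093 mm/MGT

0.0093


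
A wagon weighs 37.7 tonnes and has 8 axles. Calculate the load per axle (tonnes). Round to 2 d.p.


Load per axle = total weight / number of axles
Load = 37.7 / 8
Load = 4.71 tonnes

4.71


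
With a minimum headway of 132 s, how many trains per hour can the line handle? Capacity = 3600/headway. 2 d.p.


Capacity = 3600 / headway
Capacity = 3600 / 132
Capacity = 27.27 trains/hour

27.27


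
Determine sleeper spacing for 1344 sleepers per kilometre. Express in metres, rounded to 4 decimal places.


Spacing = 1000 m / number of sleepers
Spacing = 1000 / 1344
Spacing = 0.7440 m

0.7440


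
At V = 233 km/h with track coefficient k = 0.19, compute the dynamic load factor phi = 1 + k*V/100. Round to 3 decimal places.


phi = 1 + k * V / 100
phi = 1 + 0.19 * 233 / 100
phi = 1 + 0.4427
phi = 1.443

1.443


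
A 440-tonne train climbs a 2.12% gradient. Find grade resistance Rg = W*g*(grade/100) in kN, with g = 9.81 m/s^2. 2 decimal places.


Rg = W * 9.81 * grade / 100
Rg = 440 * 9.81 * 2.12 / 100
Rg = 4316.4 * 0.0212
Rg = 91.51 kN

91.51


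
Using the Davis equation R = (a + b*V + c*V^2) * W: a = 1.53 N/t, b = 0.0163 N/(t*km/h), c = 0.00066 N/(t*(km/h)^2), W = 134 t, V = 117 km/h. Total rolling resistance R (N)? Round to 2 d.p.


b*V = 0.0163 * 117 = 1.9071
c*V^2 = 0.00066 * 13689 = 9.03474
R_per_t = 1.53 + 1.9071 + 9.03474 = 12.47184 N/t
R_total = 12.47184 * 134 = 1671.23 N

1671.23


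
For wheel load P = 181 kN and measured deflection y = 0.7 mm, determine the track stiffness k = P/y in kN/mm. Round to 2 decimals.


Track stiffness k = P / y
k = 181 / 0.7
k = 258.57 kN/mm

258.57


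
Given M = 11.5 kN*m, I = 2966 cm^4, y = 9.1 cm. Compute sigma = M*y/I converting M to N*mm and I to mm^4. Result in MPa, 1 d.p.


Convert units:
M = 11.5 kN*m = 11500000 N*mm
y = 9.1 cm = 91 mm
I = 2966 cm^4 = 29660000 mm^4
sigma = 11500000 * 91 / 29660000
sigma = 35.3 MPa

35.3


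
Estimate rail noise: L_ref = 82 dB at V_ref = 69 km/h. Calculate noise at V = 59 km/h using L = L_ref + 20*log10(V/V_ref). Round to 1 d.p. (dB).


V/V_ref = 59 / 69 = 0.855072
log10(0.855072) = -0.067997
20 * -0.067997 = -1.3599
L = 82 + -1.3599 = 80.6 dB

80.6


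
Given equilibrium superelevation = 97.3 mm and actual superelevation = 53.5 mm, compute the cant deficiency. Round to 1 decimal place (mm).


Cant deficiency = equilibrium cant - actual cant
CD = 97.3 - 53.5
CD = 43.8 mm

43.8


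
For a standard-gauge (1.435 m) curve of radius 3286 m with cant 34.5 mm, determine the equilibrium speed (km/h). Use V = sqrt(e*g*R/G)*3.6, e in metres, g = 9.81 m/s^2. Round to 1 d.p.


Convert cant: e = 34.5 mm = 0.0345 m
V_ms = sqrt(0.0345 * 9.81 * 3286 / 1.435)
V_ms = sqrt(775.003672) = 27.8389 m/s
V = 27.8389 * 3.6 = 100.2 km/h

100.2


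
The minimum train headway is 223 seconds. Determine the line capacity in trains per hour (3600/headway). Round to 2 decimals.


Capacity = 3600 / headway
Capacity = 3600 / 223
Capacity = 16.14 trains/hour

16.14


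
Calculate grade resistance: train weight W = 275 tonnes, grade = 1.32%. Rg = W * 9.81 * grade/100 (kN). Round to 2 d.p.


Rg = W * 9.81 * grade / 100
Rg = 275 * 9.81 * 1.32 / 100
Rg = 2697.75 * 0.0132
Rg = 35.61 kN

35.61


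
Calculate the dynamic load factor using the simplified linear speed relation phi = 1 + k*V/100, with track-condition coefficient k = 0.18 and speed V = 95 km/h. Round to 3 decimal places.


phi = 1 + k * V / 100
phi = 1 + 0.18 * 95 / 100
phi = 1 + 0.171
phi = 1.171

1.171


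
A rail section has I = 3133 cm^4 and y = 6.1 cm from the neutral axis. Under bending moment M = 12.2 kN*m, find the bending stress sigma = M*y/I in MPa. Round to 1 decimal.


Convert units:
M = 12.2 kN*m = 12200000 N*mm
y = 6.1 cm = 61 mm
I = 3133 cm^4 = 31330000 mm^4
sigma = 12200000 * 61 / 31330000
sigma = 23.8 MPa

23.8


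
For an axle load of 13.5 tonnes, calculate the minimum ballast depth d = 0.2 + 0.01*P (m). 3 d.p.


d = 0.2 + 0.01 * 13.5
d = 0.2 + 0.135
d = 0.335 m

0.335


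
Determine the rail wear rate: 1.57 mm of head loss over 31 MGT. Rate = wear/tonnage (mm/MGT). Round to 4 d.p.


Wear rate = total wear / cumulative tonnage
Rate = 1.57 / 31
Rate = 0.0506 mm/MGT

0.0506


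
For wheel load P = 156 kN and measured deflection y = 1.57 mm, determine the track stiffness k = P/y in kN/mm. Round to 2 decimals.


Track stiffness k = P / y
k = 156 / 1.57
k = 99.36 kN/mm

99.36


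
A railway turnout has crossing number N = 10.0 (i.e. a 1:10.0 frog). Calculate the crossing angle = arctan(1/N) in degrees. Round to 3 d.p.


1/N = 1/10.0 = 0.1
angle = arctan(0.1) = 0.099669 rad
angle = 0.099669 * 180/pi = 5.711 degrees

5.711


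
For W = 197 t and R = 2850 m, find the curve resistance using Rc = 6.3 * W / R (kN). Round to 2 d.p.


Rc = 6.3 * W / R
Rc = 6.3 * 197 / 2850
Rc = 1241.1 / 2850
Rc = 0.44 kN

0.44


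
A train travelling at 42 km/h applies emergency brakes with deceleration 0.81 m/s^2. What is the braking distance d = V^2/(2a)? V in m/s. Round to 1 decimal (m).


Convert speed: V = 42 / 3.6 = 11.6667 m/s
V^2 = 136.1111
d = 136.1111 / (2 * 0.81)
d = 136.1111 / 1.62
d = 84.0 m

84.0


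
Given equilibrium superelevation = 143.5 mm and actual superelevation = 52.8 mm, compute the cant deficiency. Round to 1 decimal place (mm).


Cant deficiency = equilibrium cant - actual cant
CD = 143.5 - 52.8
CD = 90.7 mm

90.7


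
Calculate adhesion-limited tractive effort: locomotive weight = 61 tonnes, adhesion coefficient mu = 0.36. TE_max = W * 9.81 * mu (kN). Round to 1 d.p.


TE_max = W * g * mu
TE_max = 61 * 9.81 * 0.36
TE_max = 598.41 * 0.36
TE_max = 215.4 kN

215.4


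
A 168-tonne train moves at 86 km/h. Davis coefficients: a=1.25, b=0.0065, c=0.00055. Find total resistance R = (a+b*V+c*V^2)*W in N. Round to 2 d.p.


b*V = 0.0065 * 86 = 0.559
c*V^2 = 0.00055 * 7396 = 4.0678
R_per_t = 1.25 + 0.559 + 4.0678 = 5.8768 N/t
R_total = 5.8768 * 168 = 987.30 N

987.30


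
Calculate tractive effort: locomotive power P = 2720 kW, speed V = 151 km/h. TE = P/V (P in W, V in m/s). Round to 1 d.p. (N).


Convert: P = 2720 kW = 2720000 W
V = 151 / 3.6 = 41.9444 m/s
TE = 2720000 / 41.9444
TE = 64847.7 N

64847.7


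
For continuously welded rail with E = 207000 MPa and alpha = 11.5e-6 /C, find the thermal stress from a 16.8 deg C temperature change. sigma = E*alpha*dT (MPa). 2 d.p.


sigma = E * alpha * dT
sigma = 207000 * 11.5e-6 * 16.8
sigma = 2.3805 * 16.8
sigma = 39.99 MPa

39.99


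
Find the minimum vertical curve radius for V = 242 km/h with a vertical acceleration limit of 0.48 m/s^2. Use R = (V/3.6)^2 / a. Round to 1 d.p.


Convert speed: V = 242 / 3.6 = 67.2222 m/s
V^2 = 4518.8272 m^2/s^2
R_v = 4518.8272 / 0.48
R_v = 9414.2 m

9414.2


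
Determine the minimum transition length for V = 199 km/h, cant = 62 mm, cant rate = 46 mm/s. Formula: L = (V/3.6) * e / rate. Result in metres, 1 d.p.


Convert speed: V = 199 / 3.6 = 55.2778 m/s
L = 55.2778 * 62 / 46
L = 3427.2222 / 46
L = 74.5 m

74.5


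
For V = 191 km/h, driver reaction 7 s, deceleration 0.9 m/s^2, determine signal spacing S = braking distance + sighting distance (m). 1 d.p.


V = 191 / 3.6 = 53.0556 m/s
Braking distance = 53.0556^2 / (2*0.9) = 1563.8289 m
Sighting distance = 53.0556 * 7 = 371.3889 m
S = 1563.8289 + 371.3889 = 1935.2 m

1935.2


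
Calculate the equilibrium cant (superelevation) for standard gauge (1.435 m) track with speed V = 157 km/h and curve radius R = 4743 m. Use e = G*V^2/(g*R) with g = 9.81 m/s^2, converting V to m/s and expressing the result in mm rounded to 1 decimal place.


Convert speed: V = 157 / 3.6 = 43.6111 m/s
Apply formula: e = 1.435 * 43.6111^2 / (9.81 * 4743)
e = 1.435 * 1901.929 / 46528.83
e = 0.058658 m = 58.7 mm

58.7


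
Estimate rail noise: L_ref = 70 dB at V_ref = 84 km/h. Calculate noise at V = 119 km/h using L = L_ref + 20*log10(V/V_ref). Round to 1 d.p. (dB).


V/V_ref = 119 / 84 = 1.416667
log10(1.416667) = 0.151268
20 * 0.151268 = 3.0254
L = 70 + 3.0254 = 73.0 dB

73.0


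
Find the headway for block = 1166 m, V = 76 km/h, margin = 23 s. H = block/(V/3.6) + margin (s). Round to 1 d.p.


V = 76 / 3.6 = 21.1111 m/s
Block traversal time = 1166 / 21.1111 = 55.2316 s
Headway = 55.2316 + 23
Headway = 78.2 s

78.2


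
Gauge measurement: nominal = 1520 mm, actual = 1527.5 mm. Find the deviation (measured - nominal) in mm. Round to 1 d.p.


Deviation = measured - nominal
Deviation = 1527.5 - 1520
Deviation = 7.5 mm

7.5


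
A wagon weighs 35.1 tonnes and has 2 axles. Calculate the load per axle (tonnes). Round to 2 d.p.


Load per axle = total weight / number of axles
Load = 35.1 / 2
Load = 17.55 tonnes

17.55


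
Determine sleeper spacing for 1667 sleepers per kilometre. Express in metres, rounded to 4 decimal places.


Spacing = 1000 m / number of sleepers
Spacing = 1000 / 1667
Spacing = 0.5999 m

0.5999


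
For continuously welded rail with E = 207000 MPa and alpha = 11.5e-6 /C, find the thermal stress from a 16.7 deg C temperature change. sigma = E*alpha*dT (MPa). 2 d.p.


sigma = E * alpha * dT
sigma = 207000 * 11.5e-6 * 16.7
sigma = 2.3805 * 16.7
sigma = 39.75 MPa

39.75


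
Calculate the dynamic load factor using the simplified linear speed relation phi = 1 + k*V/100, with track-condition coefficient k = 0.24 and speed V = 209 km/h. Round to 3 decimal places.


phi = 1 + k * V / 100
phi = 1 + 0.24 * 209 / 100
phi = 1 + 0.5016
phi = 1.502

1.502


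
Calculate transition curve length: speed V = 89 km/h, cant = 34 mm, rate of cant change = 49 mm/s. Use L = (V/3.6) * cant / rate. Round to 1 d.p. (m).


Convert speed: V = 89 / 3.6 = 24.7222 m/s
L = 24.7222 * 34 / 49
L = 840.5556 / 49
L = 17.2 m

17.2


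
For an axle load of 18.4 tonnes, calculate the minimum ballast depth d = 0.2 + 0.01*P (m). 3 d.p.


d = 0.2 + 0.01 * 18.4
d = 0.2 + 0.184
d = 0.384 m

0.384


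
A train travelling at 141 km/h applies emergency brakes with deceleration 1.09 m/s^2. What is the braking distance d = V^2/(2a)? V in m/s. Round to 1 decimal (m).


Convert speed: V = 141 / 3.6 = 39.1667 m/s
V^2 = 1534.0278
d = 1534.0278 / (2 * 1.09)
d = 1534.0278 / 2.18
d = 703.7 m

703.7


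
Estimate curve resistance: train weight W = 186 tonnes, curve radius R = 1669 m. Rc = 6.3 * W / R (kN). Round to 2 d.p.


Rc = 6.3 * W / R
Rc = 6.3 * 186 / 1669
Rc = 1171.8 / 1669
Rc = 0.70 kN

0.70


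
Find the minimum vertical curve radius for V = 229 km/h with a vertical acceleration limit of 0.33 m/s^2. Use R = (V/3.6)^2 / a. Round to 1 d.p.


Convert speed: V = 229 / 3.6 = 63.6111 m/s
V^2 = 4046.3735 m^2/s^2
R_v = 4046.3735 / 0.33
R_v = 12261.7 m

12261.7


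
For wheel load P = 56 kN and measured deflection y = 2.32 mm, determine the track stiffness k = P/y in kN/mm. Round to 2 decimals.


Track stiffness k = P / y
k = 56 / 2.32
k = 24.14 kN/mm

24.14


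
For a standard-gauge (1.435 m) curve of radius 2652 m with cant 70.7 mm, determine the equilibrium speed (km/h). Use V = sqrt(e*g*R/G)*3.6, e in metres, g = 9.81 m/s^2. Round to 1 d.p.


Convert cant: e = 70.7 mm = 0.0707 m
V_ms = sqrt(0.0707 * 9.81 * 2652 / 1.435)
V_ms = sqrt(1281.769815) = 35.8018 m/s
V = 35.8018 * 3.6 = 128.9 km/h

128.9


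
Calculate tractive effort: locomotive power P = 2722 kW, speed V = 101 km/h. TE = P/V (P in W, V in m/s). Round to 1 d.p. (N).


Convert: P = 2722 kW = 2722000 W
V = 101 / 3.6 = 28.0556 m/s
TE = 2722000 / 28.0556
TE = 97021.8 N

97021.8


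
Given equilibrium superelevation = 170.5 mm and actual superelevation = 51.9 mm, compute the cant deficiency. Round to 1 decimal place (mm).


Cant deficiency = equilibrium cant - actual cant
CD = 170.5 - 51.9
CD = 118.6 mm

118.6


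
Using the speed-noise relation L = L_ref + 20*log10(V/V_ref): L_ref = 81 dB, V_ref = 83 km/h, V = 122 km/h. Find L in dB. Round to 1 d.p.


V/V_ref = 122 / 83 = 1.46988
log10(1.46988) = 0.167282
20 * 0.167282 = 3.3456
L = 81 + 3.3456 = 84.3 dB

84.3


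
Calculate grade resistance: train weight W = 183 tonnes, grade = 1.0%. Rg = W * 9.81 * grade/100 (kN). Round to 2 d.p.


Rg = W * 9.81 * grade / 100
Rg = 183 * 9.81 * 1.0 / 100
Rg = 1795.23 * 0.01
Rg = 17.95 kN

17.95


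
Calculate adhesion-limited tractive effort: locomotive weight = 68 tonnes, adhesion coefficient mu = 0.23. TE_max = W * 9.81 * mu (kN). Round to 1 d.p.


TE_max = W * g * mu
TE_max = 68 * 9.81 * 0.23
TE_max = 667.08 * 0.23
TE_max = 153.4 kN

153.4


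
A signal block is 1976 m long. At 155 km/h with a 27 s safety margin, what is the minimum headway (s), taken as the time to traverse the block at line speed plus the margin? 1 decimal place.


V = 155 / 3.6 = 43.0556 m/s
Block traversal time = 1976 / 43.0556 = 45.8942 s
Headway = 45.8942 + 27
Headway = 72.9 s

72.9


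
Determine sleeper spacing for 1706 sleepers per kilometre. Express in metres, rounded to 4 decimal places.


Spacing = 1000 m / number of sleepers
Spacing = 1000 / 1706
Spacing = 0.5862 m

0.5862


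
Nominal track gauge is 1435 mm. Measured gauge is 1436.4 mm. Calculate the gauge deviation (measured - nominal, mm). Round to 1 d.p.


Deviation = measured - nominal
Deviation = 1436.4 - 1435
Deviation = 1.4 mm

1.4


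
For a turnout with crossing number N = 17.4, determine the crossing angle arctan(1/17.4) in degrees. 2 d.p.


1/N = 1/17.4 = 0.057471
angle = arctan(0.057471) = 0.057408 rad
angle = 0.057408 * 180/pi = 3.29 degrees

3.29


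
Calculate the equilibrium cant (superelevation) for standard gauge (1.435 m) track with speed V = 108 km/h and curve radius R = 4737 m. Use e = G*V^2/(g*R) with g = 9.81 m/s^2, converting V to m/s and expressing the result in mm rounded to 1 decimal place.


Convert speed: V = 108 / 3.6 = 30.0 m/s
Apply formula: e = 1.435 * 30.0^2 / (9.81 * 4737)
e = 1.435 * 900.0 / 46469.97
e = 0.027792 m = 27.8 mm

27.8


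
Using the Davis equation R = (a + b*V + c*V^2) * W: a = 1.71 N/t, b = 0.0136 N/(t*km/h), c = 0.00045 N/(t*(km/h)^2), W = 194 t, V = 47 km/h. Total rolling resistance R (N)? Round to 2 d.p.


b*V = 0.0136 * 47 = 0.6392
c*V^2 = 0.00045 * 2209 = 0.99405
R_per_t = 1.71 + 0.6392 + 0.99405 = 3.34325 N/t
R_total = 3.34325 * 194 = 648.59 N

648.59


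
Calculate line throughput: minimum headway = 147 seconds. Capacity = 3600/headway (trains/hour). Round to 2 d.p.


Capacity = 3600 / headway
Capacity = 3600 / 147
Capacity = 24.49 trains/hour

24.49


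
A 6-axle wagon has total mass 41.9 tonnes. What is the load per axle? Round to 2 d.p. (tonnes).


Load per axle = total weight / number of axles
Load = 41.9 / 6
Load = 6.98 tonnes

6.98


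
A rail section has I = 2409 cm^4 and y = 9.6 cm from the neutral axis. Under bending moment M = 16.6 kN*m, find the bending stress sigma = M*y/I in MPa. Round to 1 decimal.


Convert units:
M = 16.6 kN*m = 16600000 N*mm
y = 9.6 cm = 96 mm
I = 2409 cm^4 = 24090000 mm^4
sigma = 16600000 * 96 / 24090000
sigma = 66.2 MPa

66.2


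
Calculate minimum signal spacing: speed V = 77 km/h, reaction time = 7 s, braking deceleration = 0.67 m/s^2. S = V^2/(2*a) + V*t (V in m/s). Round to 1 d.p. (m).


V = 77 / 3.6 = 21.3889 m/s
Braking distance = 21.3889^2 / (2*0.67) = 341.4064 m
Sighting distance = 21.3889 * 7 = 149.7222 m
S = 341.4064 + 149.7222 = 491.1 m

491.1


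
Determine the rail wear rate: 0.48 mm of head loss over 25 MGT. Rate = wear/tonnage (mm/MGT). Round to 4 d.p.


Wear rate = total wear / cumulative tonnage
Rate = 0.48 / 25
Rate = 0.0192 mm/MGT

0.0192


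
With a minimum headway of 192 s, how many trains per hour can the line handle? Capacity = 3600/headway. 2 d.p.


Capacity = 3600 / headway
Capacity = 3600 / 192
Capacity = 18.75 trains/hour

18.75


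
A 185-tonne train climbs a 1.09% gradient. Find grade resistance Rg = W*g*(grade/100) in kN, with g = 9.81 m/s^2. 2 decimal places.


Rg = W * 9.81 * grade / 100
Rg = 185 * 9.81 * 1.09 / 100
Rg = 1814.85 * 0.0109
Rg = 19.78 kN

19.78


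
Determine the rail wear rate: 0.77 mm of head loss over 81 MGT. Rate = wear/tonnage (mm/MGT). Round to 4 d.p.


Wear rate = total wear / cumulative tonnage
Rate = 0.77 / 81
Rate = 0.0095 mm/MGT

0.0095


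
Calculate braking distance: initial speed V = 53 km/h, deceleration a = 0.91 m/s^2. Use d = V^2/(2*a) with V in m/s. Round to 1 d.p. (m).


Convert speed: V = 53 / 3.6 = 14.7222 m/s
V^2 = 216.7438
d = 216.7438 / (2 * 0.91)
d = 216.7438 / 1.82
d = 119.1 m

119.1


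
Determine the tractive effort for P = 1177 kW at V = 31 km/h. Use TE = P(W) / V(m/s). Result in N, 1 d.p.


Convert: P = 1177 kW = 1177000 W
V = 31 / 3.6 = 8.6111 m/s
TE = 1177000 / 8.6111
TE = 136683.9 N

136683.9


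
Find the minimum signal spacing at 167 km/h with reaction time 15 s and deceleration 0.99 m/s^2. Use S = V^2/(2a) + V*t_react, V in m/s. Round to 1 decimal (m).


V = 167 / 3.6 = 46.3889 m/s
Braking distance = 46.3889^2 / (2*0.99) = 1086.8328 m
Sighting distance = 46.3889 * 15 = 695.8333 m
S = 1086.8328 + 695.8333 = 1782.7 m

1782.7


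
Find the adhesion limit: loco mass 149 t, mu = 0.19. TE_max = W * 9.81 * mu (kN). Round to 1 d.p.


TE_max = W * g * mu
TE_max = 149 * 9.81 * 0.19
TE_max = 1461.69 * 0.19
TE_max = 277.7 kN

277.7


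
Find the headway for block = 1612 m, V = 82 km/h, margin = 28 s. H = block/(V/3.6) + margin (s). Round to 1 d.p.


V = 82 / 3.6 = 22.7778 m/s
Block traversal time = 1612 / 22.7778 = 70.7707 s
Headway = 70.7707 + 28
Headway = 98.8 s

98.8


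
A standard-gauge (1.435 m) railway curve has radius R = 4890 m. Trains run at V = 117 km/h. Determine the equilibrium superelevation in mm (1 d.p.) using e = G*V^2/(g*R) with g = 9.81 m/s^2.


Convert speed: V = 117 / 3.6 = 32.5 m/s
Apply formula: e = 1.435 * 32.5^2 / (9.81 * 4890)
e = 1.435 * 1056.25 / 47970.9
e = 0.031597 m = 31.6 mm

31.6


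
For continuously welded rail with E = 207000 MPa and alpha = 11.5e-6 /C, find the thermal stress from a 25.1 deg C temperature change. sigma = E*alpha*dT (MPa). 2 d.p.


sigma = E * alpha * dT
sigma = 207000 * 11.5e-6 * 25.1
sigma = 2.3805 * 25.1
sigma = 59.75 MPa

59.75


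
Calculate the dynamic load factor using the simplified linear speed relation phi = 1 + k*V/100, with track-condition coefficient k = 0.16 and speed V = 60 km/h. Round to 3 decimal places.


phi = 1 + k * V / 100
phi = 1 + 0.16 * 60 / 100
phi = 1 + 0.096
phi = 1.096

1.096


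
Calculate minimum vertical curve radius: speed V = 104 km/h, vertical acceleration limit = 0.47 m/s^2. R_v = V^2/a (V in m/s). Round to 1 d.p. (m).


Convert speed: V = 104 / 3.6 = 28.8889 m/s
V^2 = 834.5679 m^2/s^2
R_v = 834.5679 / 0.47
R_v = 1775.7 m

1775.7


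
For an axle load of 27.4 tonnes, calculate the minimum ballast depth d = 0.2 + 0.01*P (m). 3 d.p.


d = 0.2 + 0.01 * 27.4
d = 0.2 + 0.274
d = 0.474 m

0.474


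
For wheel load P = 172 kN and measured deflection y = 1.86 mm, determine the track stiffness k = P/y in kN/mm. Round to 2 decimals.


Track stiffness k = P / y
k = 172 / 1.86
k = 92.47 kN/mm

92.47


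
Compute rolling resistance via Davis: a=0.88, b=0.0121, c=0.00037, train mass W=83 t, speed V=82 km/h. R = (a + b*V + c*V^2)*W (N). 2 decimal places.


b*V = 0.0121 * 82 = 0.9922
c*V^2 = 0.00037 * 6724 = 2.48788
R_per_t = 0.88 + 0.9922 + 2.48788 = 4.36008 N/t
R_total = 4.36008 * 83 = 361.89 N

361.89


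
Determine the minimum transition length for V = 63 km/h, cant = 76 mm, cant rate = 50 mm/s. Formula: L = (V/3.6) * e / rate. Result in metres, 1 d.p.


Convert speed: V = 63 / 3.6 = 17.5 m/s
L = 17.5 * 76 / 50
L = 1330.0 / 50
L = 26.6 m

26.6


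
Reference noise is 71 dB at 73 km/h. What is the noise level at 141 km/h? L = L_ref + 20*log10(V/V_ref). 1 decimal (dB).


V/V_ref = 141 / 73 = 1.931507
log10(1.931507) = 0.285896
20 * 0.285896 = 5.7179
L = 71 + 5.7179 = 76.7 dB

76.7


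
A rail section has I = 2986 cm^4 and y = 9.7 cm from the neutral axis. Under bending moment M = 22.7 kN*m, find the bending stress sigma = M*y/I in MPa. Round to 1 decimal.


Convert units:
M = 22.7 kN*m = 22700000 N*mm
y = 9.7 cm = 97 mm
I = 2986 cm^4 = 29860000 mm^4
sigma = 22700000 * 97 / 29860000
sigma = 73.7 MPa

73.7


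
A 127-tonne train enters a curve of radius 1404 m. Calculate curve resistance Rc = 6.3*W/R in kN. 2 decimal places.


Rc = 6.3 * W / R
Rc = 6.3 * 127 / 1404
Rc = 800.1 / 1404
Rc = 0.57 kN

0.57


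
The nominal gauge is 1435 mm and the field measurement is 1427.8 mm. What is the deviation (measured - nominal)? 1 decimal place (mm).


Deviation = measured - nominal
Deviation = 1427.8 - 1435
Deviation = -7.2 mm

-7.2


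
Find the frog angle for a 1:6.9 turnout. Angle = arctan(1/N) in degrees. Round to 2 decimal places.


1/N = 1/6.9 = 0.144928
angle = arctan(0.144928) = 0.143925 rad
angle = 0.143925 * 180/pi = 8.25 degrees

8.25


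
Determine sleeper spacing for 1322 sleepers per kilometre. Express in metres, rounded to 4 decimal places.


Spacing = 1000 m / number of sleepers
Spacing = 1000 / 1322
Spacing = 0.7564 m

0.7564


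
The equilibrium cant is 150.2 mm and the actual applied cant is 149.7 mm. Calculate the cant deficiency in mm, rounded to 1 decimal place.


Cant deficiency = equilibrium cant - actual cant
CD = 150.2 - 149.7
CD = 0.5 mm

0.5


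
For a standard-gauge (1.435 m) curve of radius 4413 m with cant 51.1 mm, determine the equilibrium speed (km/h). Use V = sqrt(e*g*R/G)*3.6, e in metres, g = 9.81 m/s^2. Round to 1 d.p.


Convert cant: e = 51.1 mm = 0.0511 m
V_ms = sqrt(0.0511 * 9.81 * 4413 / 1.435)
V_ms = sqrt(1541.600824) = 39.2632 m/s
V = 39.2632 * 3.6 = 141.3 km/h

141.3


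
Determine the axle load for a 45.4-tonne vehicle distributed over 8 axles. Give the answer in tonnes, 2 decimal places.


Load per axle = total weight / number of axles
Load = 45.4 / 8
Load = 5.68 tonnes

5.68


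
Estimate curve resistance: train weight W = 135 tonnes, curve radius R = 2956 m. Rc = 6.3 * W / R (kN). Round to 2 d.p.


Rc = 6.3 * W / R
Rc = 6.3 * 135 / 2956
Rc = 850.5 / 2956
Rc = 0.29 kN

0.29


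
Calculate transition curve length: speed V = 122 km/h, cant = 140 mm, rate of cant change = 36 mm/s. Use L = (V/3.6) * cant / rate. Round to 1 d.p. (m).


Convert speed: V = 122 / 3.6 = 33.8889 m/s
L = 33.8889 * 140 / 36
L = 4744.4444 / 36
L = 131.8 m

131.8


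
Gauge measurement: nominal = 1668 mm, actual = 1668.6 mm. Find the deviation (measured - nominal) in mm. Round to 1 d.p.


Deviation = measured - nominal
Deviation = 1668.6 - 1668
Deviation = 0.6 mm

0.6


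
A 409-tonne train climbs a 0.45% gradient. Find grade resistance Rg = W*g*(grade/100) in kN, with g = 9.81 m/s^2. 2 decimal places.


Rg = W * 9.81 * grade / 100
Rg = 409 * 9.81 * 0.45 / 100
Rg = 4012.29 * 0.0045
Rg = 18.06 kN

18.06


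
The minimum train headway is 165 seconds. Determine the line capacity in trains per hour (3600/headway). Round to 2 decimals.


Capacity = 3600 / headway
Capacity = 3600 / 165
Capacity = 21.82 trains/hour

21.82


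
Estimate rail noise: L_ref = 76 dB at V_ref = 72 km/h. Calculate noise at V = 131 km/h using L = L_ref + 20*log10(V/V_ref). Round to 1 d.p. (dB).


V/V_ref = 131 / 72 = 1.819444
log10(1.819444) = 0.259939
20 * 0.259939 = 5.1988
L = 76 + 5.1988 = 81.2 dB

81.2


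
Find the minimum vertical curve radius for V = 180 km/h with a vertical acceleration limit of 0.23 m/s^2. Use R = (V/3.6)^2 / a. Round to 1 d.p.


Convert speed: V = 180 / 3.6 = 50.0 m/s
V^2 = 2500.0 m^2/s^2
R_v = 2500.0 / 0.23
R_v = 10869.6 m

10869.6
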